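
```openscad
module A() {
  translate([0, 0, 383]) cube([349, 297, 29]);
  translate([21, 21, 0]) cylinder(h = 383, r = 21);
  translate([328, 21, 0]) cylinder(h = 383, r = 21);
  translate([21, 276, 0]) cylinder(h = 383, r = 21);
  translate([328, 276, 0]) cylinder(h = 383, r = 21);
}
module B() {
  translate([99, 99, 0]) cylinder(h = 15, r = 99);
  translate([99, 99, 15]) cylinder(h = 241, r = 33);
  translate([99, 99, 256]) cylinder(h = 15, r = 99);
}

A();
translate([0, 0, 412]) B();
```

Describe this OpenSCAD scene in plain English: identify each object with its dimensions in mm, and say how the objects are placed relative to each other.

A is a four-legged stool. The seat is a 349×297×29 mm slab whose top surface is at z = 412 mm; four round legs, each 42 mm in diameter, run from the floor (z = 0) to the underside of the seat, each leg's axis is inset half a diameter from the nearest pair of seat edges (so the leg's bounding box is flush with the corner).

B is a spool: two coaxial disc flanges of radius 99 mm and thickness 15 mm, joined by a core cylinder of radius 33 mm and height 241 mm. The lower flange rests on z = 0 and the three cylinders share a vertical axis.

The spool is on top of the stool.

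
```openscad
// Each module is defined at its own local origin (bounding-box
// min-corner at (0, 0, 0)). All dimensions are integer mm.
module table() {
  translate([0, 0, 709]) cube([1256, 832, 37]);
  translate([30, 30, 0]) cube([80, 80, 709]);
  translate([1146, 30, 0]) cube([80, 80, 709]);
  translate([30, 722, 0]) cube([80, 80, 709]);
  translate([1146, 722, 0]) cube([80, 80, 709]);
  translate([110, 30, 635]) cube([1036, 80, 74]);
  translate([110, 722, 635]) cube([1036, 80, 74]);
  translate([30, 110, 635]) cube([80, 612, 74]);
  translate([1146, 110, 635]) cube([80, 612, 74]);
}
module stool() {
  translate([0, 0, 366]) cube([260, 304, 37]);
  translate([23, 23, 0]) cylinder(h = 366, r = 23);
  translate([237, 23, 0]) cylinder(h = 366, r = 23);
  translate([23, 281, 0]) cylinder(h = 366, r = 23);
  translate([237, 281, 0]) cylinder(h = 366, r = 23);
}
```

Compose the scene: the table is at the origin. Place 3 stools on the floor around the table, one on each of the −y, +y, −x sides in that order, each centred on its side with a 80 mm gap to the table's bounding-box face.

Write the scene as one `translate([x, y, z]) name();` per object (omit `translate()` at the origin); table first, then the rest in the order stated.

table();
translate([498, -384, 0]) stool();
translate([498, 912, 0]) stool();
translate([-340, 264, 0]) stool();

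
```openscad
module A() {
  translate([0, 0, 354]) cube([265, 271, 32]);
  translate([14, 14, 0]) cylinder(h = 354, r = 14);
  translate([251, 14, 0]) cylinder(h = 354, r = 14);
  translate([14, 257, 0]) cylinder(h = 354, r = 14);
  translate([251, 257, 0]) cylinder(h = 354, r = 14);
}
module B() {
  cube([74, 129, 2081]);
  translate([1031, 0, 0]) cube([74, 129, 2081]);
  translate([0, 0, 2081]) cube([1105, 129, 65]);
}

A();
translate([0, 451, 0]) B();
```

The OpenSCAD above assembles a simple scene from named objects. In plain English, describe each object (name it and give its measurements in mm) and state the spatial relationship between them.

A is a simple wooden stool: a rectangular seat 265 mm (x) by 271 mm (y), 32 mm thick, top face at z = 386 mm, on four round legs, each 28 mm in diameter. The legs rest on z = 0, each leg's axis is inset half a diameter from the nearest pair of seat edges (so the leg's bounding box is flush with the corner).

B is a rectangular door frame: two vertical jambs of 74×129 mm section, 2081 mm tall, with a clear opening 957 mm wide between their inner faces. A header 65 mm tall and 129 mm deep lies on top of the jambs and spans the full outside width.

The door frame is on the floor beside the stool on its +y side.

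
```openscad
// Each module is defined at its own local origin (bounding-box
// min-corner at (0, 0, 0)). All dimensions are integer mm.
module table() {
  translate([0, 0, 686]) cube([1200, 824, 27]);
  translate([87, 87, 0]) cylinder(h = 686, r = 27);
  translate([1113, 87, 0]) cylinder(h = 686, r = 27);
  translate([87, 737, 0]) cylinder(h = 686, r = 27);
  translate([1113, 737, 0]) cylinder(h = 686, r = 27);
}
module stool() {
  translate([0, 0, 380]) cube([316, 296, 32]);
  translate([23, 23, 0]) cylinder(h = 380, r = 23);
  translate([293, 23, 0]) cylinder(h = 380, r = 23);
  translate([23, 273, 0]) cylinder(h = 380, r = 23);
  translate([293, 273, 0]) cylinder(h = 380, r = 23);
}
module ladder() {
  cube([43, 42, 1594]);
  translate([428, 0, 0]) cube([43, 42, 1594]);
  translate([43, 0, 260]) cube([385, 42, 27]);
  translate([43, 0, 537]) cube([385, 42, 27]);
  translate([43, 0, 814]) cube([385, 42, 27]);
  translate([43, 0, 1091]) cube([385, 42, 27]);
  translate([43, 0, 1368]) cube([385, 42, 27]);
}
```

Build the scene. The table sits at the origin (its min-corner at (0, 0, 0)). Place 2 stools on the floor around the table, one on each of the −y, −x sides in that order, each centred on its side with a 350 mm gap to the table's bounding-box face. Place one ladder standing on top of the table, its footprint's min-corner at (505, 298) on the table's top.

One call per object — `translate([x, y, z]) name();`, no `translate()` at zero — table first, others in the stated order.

table();
translate([442, -646, 0]) stool();
translate([-666, 264, 0]) stool();
translate([505, 298, 713]) ladder();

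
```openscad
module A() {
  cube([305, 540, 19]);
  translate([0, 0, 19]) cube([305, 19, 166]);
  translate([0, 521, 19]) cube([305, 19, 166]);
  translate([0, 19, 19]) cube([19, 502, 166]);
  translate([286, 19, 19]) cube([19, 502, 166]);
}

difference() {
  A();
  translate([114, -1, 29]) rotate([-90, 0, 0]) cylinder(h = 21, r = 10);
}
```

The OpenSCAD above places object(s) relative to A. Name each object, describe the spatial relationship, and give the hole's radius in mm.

The subtracted cylinder has r = 10 mm.

A is an open box. The open box has a circular hole through its front wall. The hole's radius is 10 mm.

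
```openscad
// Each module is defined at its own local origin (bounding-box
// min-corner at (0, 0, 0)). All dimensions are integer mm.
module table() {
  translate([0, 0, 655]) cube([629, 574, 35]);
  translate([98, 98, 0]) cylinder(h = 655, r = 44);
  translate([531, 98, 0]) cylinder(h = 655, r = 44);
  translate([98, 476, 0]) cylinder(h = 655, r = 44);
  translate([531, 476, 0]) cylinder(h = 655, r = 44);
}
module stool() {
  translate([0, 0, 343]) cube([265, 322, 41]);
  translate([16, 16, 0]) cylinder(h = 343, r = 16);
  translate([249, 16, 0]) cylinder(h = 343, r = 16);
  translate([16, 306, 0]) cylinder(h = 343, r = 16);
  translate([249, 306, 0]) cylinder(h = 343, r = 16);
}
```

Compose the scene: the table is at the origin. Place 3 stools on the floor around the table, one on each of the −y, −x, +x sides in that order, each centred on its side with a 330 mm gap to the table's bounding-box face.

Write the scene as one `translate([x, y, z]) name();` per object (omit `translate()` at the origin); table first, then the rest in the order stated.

table();
translate([182, -652, 0]) stool();
translate([-595, 126, 0]) stool();
translate([959, 126, 0]) stool();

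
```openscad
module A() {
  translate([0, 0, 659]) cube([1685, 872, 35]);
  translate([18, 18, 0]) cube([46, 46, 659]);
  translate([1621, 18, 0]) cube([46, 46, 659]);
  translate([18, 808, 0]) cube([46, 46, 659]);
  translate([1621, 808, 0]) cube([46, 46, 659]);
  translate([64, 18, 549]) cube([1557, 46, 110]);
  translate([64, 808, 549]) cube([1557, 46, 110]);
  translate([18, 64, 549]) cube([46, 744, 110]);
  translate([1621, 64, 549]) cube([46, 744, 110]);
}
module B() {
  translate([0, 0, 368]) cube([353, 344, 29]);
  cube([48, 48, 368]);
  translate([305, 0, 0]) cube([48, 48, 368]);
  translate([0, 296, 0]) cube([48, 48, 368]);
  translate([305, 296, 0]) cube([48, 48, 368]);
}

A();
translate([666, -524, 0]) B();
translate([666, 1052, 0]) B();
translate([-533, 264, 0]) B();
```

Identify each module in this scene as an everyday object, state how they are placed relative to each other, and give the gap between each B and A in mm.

Each stool's nearest face is 180 mm from the table's bounding box.

A is a table. B is a stool. Three stools sit around the table at the −y, +y, −x sides. The gap between each stool and the table is 180 mm.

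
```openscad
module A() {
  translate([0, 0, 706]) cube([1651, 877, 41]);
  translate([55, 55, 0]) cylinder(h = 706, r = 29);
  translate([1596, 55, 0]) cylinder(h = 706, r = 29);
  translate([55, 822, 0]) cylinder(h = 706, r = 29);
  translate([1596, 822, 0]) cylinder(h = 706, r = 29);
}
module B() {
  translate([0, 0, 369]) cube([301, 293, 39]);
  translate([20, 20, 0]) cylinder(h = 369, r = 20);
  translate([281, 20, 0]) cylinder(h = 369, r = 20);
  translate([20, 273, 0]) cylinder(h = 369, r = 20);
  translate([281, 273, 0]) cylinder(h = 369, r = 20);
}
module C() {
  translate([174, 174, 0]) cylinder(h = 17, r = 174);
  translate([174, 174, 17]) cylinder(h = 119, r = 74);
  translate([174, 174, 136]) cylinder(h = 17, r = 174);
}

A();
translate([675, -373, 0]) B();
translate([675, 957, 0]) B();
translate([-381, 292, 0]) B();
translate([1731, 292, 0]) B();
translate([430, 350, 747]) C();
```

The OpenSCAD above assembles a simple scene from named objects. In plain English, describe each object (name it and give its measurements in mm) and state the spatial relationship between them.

A is a rectangular dining table. The top is 1651×877×41 mm with its upper surface at z = 747 mm. It stands on four round legs of 58 mm diameter, each leg's bounding box inset 26 mm from the nearest pair of top edges, running from the floor to the underside of the top.

B is a four-legged stool. The seat is a 301×293×39 mm slab whose top surface is at z = 408 mm; four round legs, each 40 mm in diameter, run from the floor (z = 0) to the underside of the seat, each leg's axis is inset half a diameter from the nearest pair of seat edges (so the leg's bounding box is flush with the corner).

C is a spool: two coaxial disc flanges of radius 174 mm and thickness 17 mm, joined by a core cylinder of radius 74 mm and height 119 mm. The lower flange rests on z = 0 and the three cylinders share a vertical axis.

Four stools sit around the table at the −y, +y, −x, +x sides. The spool is on top of the table.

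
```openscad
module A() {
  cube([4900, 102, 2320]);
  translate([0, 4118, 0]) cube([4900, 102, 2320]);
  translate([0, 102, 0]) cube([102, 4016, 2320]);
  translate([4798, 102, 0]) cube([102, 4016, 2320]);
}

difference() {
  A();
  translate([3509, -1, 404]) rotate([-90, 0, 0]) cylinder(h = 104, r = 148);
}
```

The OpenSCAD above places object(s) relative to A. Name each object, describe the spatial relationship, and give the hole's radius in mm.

The subtracted cylinder has r = 148 mm.

A is a house frame. The house frame has a circular hole through its front wall. The hole's radius is 148 mm.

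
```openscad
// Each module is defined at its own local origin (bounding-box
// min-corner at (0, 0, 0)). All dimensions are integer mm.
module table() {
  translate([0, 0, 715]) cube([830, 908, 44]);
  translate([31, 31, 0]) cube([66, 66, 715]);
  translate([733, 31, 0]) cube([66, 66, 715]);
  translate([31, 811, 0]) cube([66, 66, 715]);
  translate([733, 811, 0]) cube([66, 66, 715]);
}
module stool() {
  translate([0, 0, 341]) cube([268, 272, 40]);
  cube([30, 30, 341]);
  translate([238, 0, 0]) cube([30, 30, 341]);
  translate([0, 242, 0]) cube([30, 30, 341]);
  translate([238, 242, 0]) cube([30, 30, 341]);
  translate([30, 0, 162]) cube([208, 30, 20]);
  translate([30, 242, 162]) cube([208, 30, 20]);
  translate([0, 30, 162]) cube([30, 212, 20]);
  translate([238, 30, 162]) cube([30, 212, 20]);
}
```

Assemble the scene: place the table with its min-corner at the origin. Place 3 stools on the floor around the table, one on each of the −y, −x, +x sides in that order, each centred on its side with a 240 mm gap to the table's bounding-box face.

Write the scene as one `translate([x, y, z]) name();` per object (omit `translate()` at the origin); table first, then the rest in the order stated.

table();
translate([281, -512, 0]) stool();
translate([-508, 318, 0]) stool();
translate([1070, 318, 0]) stool();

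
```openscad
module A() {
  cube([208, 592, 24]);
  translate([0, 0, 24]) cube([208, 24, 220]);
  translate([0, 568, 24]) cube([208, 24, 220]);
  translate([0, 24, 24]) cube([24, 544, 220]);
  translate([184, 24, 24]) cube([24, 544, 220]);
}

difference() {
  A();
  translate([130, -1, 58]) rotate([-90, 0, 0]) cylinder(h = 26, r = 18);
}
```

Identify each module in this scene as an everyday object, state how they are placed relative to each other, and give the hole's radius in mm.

A is an open box. The open box has a circular hole through its front wall. The hole's radius is 18 mm.

The subtracted cylinder has r = 18 mm.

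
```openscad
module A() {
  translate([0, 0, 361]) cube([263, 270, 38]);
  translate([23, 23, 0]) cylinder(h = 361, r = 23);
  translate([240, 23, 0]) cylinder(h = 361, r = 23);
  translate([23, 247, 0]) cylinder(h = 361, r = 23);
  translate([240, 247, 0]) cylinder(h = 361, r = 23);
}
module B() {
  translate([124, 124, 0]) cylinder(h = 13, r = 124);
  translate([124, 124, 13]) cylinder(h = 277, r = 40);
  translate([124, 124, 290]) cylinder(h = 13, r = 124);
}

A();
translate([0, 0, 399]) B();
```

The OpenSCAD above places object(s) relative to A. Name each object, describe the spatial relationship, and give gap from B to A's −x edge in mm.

A is a stool. B is a spool. The spool is on top of the stool. The gap from the spool to the stool's −x edge is 0 mm.

The spool's min-x is at 0; the stool's min-x is 0; gap = 0 mm.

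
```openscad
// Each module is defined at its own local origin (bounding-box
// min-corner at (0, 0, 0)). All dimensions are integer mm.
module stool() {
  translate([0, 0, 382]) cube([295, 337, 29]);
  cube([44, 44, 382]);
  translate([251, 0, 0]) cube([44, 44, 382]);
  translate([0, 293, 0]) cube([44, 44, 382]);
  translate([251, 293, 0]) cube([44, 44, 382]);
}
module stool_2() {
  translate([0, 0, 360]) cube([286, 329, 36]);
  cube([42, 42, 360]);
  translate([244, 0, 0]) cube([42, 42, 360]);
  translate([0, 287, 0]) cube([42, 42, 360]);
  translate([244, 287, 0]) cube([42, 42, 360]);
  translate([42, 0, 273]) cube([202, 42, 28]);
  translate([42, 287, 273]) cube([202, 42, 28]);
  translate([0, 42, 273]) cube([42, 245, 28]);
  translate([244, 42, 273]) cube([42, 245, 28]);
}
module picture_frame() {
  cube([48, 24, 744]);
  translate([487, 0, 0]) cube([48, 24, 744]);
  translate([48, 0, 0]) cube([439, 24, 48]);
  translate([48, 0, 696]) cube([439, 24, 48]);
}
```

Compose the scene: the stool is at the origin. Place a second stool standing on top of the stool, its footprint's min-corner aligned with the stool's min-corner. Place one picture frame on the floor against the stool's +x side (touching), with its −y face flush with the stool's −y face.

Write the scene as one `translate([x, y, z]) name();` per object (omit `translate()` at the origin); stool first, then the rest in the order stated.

stool();
translate([0, 0, 411]) stool_2();
translate([295, 0, 0]) picture_frame();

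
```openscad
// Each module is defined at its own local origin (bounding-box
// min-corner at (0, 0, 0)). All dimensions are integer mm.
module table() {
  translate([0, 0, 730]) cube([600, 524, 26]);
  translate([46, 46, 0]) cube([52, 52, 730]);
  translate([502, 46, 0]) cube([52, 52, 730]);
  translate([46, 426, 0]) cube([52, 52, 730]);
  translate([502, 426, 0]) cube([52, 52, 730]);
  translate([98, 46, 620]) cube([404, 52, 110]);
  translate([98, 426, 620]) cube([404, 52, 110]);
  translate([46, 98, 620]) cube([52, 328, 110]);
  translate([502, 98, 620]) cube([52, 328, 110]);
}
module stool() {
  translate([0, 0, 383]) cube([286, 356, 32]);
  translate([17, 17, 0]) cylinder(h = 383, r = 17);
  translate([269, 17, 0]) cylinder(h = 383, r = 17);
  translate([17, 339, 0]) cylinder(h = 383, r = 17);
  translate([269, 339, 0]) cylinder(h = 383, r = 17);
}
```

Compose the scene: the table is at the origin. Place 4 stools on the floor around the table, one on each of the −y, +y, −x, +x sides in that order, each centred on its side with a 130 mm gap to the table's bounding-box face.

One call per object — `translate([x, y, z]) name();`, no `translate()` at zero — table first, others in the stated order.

table();
translate([157, -486, 0]) stool();
translate([157, 654, 0]) stool();
translate([-416, 84, 0]) stool();
translate([730, 84, 0]) stool();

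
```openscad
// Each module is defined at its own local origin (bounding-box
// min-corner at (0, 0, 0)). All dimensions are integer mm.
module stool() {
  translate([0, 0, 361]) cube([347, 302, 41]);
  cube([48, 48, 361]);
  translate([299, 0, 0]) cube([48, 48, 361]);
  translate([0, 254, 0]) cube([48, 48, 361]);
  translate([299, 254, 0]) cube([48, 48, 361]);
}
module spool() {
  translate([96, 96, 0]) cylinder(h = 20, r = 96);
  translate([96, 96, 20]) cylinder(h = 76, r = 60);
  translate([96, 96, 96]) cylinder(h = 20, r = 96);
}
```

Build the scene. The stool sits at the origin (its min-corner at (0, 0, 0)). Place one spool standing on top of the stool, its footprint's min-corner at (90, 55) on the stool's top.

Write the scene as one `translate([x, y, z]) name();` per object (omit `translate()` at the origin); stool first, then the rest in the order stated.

stool();
translate([90, 55, 402]) spool();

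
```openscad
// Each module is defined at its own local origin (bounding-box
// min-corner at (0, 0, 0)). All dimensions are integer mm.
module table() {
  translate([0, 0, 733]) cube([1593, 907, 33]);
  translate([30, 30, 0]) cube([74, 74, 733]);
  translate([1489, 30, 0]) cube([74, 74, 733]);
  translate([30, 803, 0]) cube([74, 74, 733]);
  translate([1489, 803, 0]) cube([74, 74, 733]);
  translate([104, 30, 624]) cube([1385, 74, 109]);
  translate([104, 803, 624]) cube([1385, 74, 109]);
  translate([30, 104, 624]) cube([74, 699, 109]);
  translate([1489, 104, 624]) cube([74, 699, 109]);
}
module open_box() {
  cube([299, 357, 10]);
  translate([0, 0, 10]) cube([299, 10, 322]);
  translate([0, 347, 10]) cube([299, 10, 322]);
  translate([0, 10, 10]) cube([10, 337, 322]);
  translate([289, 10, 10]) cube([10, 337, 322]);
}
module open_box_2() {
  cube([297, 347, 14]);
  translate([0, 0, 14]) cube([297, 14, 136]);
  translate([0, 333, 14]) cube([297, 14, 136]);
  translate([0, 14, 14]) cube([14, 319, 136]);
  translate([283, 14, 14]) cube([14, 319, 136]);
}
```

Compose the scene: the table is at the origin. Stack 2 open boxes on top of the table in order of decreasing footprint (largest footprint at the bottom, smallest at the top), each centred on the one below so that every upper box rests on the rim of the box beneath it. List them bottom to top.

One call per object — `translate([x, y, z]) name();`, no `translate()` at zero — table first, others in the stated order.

table();
translate([647, 275, 766]) open_box();
translate([648, 280, 1098]) open_box_2();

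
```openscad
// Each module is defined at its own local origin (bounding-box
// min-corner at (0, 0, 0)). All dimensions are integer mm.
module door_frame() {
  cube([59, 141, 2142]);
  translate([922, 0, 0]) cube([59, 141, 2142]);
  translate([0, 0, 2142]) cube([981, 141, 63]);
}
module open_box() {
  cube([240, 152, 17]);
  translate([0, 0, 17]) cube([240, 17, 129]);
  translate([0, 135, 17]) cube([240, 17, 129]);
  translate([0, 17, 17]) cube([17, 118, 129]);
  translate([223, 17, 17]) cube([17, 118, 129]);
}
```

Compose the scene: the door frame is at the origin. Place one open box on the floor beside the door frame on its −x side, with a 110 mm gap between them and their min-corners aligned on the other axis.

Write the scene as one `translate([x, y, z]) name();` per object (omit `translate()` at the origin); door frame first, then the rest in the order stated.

door_frame();
translate([-350, 0, 0]) open_box();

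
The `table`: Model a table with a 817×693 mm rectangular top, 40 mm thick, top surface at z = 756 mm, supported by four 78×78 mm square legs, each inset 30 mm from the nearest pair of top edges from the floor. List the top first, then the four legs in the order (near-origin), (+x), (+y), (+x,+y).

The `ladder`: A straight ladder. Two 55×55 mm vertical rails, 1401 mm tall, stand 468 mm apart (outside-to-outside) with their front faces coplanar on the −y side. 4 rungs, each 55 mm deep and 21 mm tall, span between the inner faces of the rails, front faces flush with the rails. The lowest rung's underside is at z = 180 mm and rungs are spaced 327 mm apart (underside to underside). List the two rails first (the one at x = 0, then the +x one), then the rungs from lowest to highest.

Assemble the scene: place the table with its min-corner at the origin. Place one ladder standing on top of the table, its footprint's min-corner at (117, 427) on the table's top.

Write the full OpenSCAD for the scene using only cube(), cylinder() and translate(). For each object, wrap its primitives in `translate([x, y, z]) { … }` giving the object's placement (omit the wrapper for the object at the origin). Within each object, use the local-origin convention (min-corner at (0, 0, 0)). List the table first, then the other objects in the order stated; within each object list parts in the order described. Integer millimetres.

translate([0, 0, 716]) cube([817, 693, 40]);
translate([30, 30, 0]) cube([78, 78, 716]);
translate([709, 30, 0]) cube([78, 78, 716]);
translate([30, 585, 0]) cube([78, 78, 716]);
translate([709, 585, 0]) cube([78, 78, 716]);
translate([117, 427, 756]) {
  cube([55, 55, 1401]);
  translate([413, 0, 0]) cube([55, 55, 1401]);
  translate([55, 0, 180]) cube([358, 55, 21]);
  translate([55, 0, 507]) cube([358, 55, 21]);
  translate([55, 0, 834]) cube([358, 55, 21]);
  translate([55, 0, 1161]) cube([358, 55, 21]);
}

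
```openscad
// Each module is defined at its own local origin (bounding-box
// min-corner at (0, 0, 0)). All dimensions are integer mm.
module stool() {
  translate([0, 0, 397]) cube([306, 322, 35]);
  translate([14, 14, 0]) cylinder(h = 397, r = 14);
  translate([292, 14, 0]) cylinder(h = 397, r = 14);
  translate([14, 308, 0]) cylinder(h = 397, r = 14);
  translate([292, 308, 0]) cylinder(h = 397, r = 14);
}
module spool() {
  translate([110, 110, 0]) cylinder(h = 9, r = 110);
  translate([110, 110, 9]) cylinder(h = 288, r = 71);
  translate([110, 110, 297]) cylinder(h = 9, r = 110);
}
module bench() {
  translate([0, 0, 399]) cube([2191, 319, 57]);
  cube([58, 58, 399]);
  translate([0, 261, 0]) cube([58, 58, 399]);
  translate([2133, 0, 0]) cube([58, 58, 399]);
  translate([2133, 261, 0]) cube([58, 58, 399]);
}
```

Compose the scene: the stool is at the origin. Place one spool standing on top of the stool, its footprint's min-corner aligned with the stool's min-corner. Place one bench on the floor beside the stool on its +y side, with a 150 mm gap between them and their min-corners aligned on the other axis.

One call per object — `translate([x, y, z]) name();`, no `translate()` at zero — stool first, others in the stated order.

stool();
translate([0, 0, 432]) spool();
translate([0, 472, 0]) bench();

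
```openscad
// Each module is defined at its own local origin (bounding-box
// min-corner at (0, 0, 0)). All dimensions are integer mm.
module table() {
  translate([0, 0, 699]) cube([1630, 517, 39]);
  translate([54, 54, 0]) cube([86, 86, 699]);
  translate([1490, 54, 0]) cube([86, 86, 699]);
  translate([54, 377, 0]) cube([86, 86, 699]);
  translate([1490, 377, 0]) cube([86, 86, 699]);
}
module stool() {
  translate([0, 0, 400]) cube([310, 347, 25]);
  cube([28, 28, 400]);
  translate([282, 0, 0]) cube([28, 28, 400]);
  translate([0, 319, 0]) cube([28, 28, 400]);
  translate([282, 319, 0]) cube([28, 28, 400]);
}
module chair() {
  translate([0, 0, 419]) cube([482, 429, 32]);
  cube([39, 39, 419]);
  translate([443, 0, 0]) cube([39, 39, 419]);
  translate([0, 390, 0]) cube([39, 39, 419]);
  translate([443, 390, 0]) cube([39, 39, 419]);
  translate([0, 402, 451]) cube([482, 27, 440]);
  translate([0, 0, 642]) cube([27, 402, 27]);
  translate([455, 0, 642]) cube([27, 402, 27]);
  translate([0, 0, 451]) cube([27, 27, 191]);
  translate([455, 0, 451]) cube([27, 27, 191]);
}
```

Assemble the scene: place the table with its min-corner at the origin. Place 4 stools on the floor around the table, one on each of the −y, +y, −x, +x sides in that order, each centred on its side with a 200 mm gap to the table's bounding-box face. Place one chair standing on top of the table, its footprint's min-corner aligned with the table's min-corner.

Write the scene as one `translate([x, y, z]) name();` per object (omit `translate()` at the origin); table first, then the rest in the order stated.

table();
translate([660, -547, 0]) stool();
translate([660, 717, 0]) stool();
translate([-510, 85, 0]) stool();
translate([1830, 85, 0]) stool();
translate([0, 0, 738]) chair();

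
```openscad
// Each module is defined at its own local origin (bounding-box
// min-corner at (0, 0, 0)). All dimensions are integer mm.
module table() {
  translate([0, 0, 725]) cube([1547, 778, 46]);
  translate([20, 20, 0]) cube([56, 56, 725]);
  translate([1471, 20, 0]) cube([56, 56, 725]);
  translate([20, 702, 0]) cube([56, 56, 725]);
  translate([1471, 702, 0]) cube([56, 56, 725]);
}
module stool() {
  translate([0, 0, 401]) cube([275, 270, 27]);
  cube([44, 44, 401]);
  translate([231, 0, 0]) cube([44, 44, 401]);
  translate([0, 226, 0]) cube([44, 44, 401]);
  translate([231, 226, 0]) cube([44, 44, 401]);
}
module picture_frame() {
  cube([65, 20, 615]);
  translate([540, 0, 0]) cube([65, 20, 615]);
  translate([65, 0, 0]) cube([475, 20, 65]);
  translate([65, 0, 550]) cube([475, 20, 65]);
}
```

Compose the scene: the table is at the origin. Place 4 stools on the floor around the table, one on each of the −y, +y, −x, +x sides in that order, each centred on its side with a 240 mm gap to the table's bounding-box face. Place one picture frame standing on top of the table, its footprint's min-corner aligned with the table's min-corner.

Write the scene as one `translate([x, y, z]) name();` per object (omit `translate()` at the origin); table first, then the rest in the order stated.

table();
translate([636, -510, 0]) stool();
translate([636, 1018, 0]) stool();
translate([-515, 254, 0]) stool();
translate([1787, 254, 0]) stool();
translate([0, 0, 771]) picture_frame();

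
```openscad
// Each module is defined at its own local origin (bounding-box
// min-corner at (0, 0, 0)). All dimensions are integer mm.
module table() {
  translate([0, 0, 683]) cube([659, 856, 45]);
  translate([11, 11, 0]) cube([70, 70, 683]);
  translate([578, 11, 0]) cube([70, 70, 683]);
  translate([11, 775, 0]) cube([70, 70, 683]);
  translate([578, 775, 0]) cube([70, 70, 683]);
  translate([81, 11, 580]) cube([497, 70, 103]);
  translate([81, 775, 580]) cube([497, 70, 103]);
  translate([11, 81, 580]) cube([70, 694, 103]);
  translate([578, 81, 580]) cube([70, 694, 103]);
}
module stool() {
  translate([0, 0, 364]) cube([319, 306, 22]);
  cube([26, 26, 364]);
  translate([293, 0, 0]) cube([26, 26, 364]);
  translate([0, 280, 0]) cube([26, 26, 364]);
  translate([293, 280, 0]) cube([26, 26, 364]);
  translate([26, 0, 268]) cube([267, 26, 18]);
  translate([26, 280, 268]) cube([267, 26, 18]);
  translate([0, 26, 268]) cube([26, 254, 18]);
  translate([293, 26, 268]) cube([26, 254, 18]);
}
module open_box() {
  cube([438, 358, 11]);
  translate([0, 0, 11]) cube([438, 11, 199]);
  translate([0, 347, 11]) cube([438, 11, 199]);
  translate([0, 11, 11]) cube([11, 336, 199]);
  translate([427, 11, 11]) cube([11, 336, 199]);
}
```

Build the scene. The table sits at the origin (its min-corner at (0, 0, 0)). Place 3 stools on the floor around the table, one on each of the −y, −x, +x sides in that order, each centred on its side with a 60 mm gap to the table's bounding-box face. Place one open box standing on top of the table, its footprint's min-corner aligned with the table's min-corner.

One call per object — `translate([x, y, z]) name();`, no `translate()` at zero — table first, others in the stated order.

table();
translate([170, -366, 0]) stool();
translate([-379, 275, 0]) stool();
translate([719, 275, 0]) stool();
translate([0, 0, 728]) open_box();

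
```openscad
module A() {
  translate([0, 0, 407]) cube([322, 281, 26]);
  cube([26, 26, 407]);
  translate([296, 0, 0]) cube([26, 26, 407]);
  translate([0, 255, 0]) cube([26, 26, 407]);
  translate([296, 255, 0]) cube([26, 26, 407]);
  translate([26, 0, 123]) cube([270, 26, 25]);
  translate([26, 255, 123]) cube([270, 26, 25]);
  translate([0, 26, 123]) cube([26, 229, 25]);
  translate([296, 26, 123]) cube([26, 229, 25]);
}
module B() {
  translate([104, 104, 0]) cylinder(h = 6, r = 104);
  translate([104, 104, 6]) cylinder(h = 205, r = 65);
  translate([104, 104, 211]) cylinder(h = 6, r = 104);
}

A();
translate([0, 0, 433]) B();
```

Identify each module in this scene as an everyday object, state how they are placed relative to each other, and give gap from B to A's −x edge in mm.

The spool's min-x is at 0; the stool's min-x is 0; gap = 0 mm.

A is a stool. B is a spool. The spool is on top of the stool. The gap from the spool to the stool's −x edge is 0 mm.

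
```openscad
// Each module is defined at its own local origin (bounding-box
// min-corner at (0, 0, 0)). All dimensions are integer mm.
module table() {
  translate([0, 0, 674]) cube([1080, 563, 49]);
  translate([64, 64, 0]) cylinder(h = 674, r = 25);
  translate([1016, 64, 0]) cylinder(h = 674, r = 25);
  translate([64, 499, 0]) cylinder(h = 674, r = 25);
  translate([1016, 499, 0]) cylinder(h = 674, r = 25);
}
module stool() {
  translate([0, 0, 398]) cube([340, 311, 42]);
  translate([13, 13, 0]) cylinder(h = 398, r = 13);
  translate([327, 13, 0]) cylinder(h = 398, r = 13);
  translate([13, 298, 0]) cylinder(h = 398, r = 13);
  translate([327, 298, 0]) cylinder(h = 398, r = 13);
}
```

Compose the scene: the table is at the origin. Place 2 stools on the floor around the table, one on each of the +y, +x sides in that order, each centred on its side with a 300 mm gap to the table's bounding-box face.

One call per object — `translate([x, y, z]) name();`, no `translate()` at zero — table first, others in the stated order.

table();
translate([370, 863, 0]) stool();
translate([1380, 126, 0]) stool();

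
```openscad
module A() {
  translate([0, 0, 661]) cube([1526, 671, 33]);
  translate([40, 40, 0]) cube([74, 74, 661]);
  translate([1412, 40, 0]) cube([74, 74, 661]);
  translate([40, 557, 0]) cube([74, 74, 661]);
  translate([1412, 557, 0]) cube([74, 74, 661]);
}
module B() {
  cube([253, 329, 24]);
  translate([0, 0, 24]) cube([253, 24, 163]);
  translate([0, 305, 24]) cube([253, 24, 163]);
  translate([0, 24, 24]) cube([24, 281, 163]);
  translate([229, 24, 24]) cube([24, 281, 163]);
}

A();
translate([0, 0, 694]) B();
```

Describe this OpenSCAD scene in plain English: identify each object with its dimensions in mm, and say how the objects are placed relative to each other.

A is a table with a 1526×671 mm rectangular top, 33 mm thick, top surface at z = 694 mm, supported by four 74×74 mm square legs, each inset 40 mm from the nearest pair of top edges, running from the floor.

B is an open-topped rectangular box: outside dimensions 253×329×187 mm, with a uniform wall and base thickness of 24 mm. The base is a full 253×329 slab on the floor; four walls sit on top of the base. The front and back walls (the −y and +y sides) span the full width; the two side walls fit between them.

The open box is on top of the table.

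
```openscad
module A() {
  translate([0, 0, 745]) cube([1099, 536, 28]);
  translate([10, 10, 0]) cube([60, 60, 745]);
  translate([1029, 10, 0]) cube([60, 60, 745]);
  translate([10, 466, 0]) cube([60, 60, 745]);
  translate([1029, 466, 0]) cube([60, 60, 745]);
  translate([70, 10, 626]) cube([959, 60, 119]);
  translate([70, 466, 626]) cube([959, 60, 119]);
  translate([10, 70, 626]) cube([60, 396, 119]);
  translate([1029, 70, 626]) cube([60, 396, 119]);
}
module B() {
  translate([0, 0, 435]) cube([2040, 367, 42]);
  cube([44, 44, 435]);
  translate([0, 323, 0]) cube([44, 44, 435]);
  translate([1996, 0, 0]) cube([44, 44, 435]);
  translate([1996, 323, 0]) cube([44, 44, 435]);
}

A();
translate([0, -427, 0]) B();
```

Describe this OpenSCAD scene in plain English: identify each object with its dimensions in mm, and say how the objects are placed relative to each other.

A is a rectangular dining table. The top is 1099×536×28 mm with its upper surface at z = 773 mm. It stands on four 60×60 mm square legs, each inset 10 mm from the nearest pair of top edges, running from the floor to the underside of the top. Four apron rails, 60 mm thick and 119 mm tall, run between adjacent legs with their top edges flush with the underside of the top and their outer faces flush with the legs' outer faces.

B is a long wooden bench with a 2040 mm (x) × 367 mm (y) seat, 42 mm thick, its top surface 477 mm above the floor. Four 44 mm square legs at the seat corners, flush with the edges, run from z = 0 to the seat underside.

The bench is on the floor beside the table on its −y side.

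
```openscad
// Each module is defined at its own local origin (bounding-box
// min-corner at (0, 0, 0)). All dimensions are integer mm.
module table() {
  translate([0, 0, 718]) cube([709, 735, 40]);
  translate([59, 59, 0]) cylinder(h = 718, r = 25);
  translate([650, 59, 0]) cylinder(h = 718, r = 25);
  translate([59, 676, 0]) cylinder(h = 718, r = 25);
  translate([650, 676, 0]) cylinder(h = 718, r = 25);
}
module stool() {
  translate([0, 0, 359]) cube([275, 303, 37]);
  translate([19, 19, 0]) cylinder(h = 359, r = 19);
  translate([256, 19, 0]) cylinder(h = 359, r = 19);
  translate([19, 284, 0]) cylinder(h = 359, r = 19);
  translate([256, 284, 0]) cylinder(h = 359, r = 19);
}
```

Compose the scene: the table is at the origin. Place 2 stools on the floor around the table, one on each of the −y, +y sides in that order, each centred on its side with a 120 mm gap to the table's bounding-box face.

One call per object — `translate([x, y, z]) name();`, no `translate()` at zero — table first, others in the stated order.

table();
translate([217, -423, 0]) stool();
translate([217, 855, 0]) stool();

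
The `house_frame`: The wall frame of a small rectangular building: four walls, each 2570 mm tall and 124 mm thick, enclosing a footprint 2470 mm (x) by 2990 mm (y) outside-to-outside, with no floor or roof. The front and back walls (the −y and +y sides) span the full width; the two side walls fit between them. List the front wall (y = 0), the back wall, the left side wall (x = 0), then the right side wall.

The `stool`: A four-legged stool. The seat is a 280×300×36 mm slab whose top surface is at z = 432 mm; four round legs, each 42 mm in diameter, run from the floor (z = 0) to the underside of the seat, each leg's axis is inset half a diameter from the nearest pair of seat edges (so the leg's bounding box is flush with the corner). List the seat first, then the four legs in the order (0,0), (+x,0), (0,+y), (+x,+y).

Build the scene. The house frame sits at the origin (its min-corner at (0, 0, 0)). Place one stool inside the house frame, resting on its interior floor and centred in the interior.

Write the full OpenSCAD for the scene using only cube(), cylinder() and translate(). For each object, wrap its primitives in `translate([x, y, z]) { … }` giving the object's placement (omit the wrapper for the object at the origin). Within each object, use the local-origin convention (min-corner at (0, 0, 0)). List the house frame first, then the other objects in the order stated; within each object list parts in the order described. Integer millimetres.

cube([2470, 124, 2570]);
translate([0, 2866, 0]) cube([2470, 124, 2570]);
translate([0, 124, 0]) cube([124, 2742, 2570]);
translate([2346, 124, 0]) cube([124, 2742, 2570]);
translate([1095, 1345, 0]) {
  translate([0, 0, 396]) cube([280, 300, 36]);
  translate([21, 21, 0]) cylinder(h = 396, r = 21);
  translate([259, 21, 0]) cylinder(h = 396, r = 21);
  translate([21, 279, 0]) cylinder(h = 396, r = 21);
  translate([259, 279, 0]) cylinder(h = 396, r = 21);
}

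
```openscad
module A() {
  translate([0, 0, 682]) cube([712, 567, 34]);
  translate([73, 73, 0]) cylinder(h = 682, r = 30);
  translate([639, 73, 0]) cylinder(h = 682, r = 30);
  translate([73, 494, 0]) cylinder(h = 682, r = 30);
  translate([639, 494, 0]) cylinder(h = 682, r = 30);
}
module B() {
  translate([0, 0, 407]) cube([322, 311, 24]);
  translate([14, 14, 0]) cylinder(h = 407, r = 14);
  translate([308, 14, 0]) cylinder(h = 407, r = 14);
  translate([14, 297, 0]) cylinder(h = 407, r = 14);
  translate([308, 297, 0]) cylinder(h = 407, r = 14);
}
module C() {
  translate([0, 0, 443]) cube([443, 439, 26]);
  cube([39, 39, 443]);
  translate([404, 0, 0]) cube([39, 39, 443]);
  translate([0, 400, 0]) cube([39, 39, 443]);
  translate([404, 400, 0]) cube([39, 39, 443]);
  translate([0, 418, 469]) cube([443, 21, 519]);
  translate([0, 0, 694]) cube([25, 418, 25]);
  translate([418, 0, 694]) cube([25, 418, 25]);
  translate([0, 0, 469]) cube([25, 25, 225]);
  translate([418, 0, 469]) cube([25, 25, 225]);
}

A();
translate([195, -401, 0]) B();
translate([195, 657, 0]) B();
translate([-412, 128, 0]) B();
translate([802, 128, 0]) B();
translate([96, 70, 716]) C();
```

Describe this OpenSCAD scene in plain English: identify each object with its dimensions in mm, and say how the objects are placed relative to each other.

A is a rectangular dining table. The top is 712×567×34 mm with its upper surface at z = 716 mm. It stands on four round legs of 60 mm diameter, each leg's bounding box inset 43 mm from the nearest pair of top edges, running from the floor to the underside of the top.

B is a four-legged stool. The seat is 322×311 mm, 24 mm thick, top at z = 431 mm. It stands on four round legs, each 28 mm in diameter, from z = 0 to the seat underside, each leg's axis is inset half a diameter from the nearest pair of seat edges (so the leg's bounding box is flush with the corner).

C is a chair: 443×439 mm seat, 26 mm thick, top at z = 469 mm, on four 39 mm square corner legs flush with the seat edges. A 21 mm thick backrest slab spans the full seat width, extending 519 mm above the seat top, its back face flush with the seat's +y edge. Two armrests of 25×25 mm section run along each side from the seat's front edge to the front of the backrest, top faces 250 mm above the seat top and outer faces flush with the seat's x-edges; a 25×25 mm post under the front of each armrest stands on the seat at the front corner.

Four stools sit around the table at the −y, +y, −x, +x sides. The chair is on top of the table.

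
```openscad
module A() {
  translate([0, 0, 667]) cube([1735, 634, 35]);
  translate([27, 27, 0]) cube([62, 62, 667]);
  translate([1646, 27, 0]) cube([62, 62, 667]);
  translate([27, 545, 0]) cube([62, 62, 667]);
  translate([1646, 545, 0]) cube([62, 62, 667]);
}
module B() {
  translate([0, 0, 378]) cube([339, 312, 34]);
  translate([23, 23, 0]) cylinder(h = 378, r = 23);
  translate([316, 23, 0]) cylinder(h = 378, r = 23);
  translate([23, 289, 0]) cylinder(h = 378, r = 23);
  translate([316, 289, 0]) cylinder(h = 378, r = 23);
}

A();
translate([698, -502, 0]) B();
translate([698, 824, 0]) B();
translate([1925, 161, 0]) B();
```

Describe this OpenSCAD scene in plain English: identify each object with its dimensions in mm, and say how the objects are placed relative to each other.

A is a table: top 1735 mm (x) × 634 mm (y), 35 mm thick, upper face at z = 702 mm, on four 62×62 mm square legs, each inset 27 mm from the nearest pair of top edges, running from z = 0 to the bottom of the top.

B is a four-legged stool. The seat is a 339×312×34 mm slab whose top surface is at z = 412 mm; four round legs, each 46 mm in diameter, run from the floor (z = 0) to the underside of the seat, each leg's axis is inset half a diameter from the nearest pair of seat edges (so the leg's bounding box is flush with the corner).

Three stools sit around the table at the −y, +y, +x sides.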